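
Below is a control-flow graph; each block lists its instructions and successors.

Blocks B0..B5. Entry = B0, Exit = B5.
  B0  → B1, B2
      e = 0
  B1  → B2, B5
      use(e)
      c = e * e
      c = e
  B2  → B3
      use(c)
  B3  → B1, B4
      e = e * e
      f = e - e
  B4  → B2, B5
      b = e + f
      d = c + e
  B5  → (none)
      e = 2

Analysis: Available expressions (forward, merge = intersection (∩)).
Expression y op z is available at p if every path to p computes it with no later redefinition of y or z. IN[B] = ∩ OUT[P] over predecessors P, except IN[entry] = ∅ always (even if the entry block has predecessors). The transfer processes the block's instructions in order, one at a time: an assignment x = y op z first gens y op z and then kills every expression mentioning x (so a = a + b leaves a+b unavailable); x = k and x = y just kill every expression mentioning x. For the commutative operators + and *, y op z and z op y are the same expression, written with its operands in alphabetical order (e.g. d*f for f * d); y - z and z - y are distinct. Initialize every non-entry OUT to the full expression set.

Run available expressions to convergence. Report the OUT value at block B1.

Fixpoint table:
  B0: | IN={} | OUT={}
  B1: | IN={} | OUT={e*e}
  B2: | IN={} | OUT={}
  B3: | IN={} | OUT={e-e}
  B4: | IN={e-e} | OUT={c+e, e+f, e-e}
  B5: | IN={} | OUT={}

Merge at B1: IN[B1] = OUT[B0] ∩ OUT[B3] = {}
Applying B1's transfer function to that IN value gives OUT[B1] (row B1 above).

Answer: {e*e}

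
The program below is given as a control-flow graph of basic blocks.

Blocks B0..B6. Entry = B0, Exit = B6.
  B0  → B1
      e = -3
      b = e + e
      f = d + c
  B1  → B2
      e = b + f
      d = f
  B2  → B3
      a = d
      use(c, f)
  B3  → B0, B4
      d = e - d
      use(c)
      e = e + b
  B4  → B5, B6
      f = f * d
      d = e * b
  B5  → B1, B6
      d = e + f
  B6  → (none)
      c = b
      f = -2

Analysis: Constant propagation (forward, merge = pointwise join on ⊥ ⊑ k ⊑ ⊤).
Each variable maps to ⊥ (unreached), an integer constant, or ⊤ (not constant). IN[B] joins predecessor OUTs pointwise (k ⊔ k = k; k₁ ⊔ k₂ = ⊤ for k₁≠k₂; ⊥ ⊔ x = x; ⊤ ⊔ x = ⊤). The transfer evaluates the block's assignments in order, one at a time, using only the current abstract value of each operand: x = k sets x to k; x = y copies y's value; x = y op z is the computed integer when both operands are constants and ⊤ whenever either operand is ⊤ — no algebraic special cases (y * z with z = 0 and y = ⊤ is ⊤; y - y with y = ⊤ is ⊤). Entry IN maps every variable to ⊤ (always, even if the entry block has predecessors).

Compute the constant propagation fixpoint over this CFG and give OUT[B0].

Fixpoint table:
  B0: | IN=(all ⊤) | OUT={b:-6, e:-3; rest ⊤}
  B1: | IN={b:-6; rest ⊤} | OUT={b:-6; rest ⊤}
  B2: | IN={b:-6; rest ⊤} | OUT={b:-6; rest ⊤}
  B3: | IN={b:-6; rest ⊤} | OUT={b:-6; rest ⊤}
  B4: | IN={b:-6; rest ⊤} | OUT={b:-6; rest ⊤}
  B5: | IN={b:-6; rest ⊤} | OUT={b:-6; rest ⊤}
  B6: | IN={b:-6; rest ⊤} | OUT={b:-6, c:-6, f:-2; rest ⊤}

Merge at B0 (entry node, so the boundary value (all ⊤) is joined with the incoming edge(s)): IN[B0] = (all ⊤) ⊔ OUT[B3] = {a: ⊤, b: ⊤, c: ⊤, d: ⊤, e: ⊤, f: ⊤}
Applying B0's transfer function to that IN value gives OUT[B0] (row B0 above).

Answer: {a: ⊤, b: -6, c: ⊤, d: ⊤, e: -3, f: ⊤}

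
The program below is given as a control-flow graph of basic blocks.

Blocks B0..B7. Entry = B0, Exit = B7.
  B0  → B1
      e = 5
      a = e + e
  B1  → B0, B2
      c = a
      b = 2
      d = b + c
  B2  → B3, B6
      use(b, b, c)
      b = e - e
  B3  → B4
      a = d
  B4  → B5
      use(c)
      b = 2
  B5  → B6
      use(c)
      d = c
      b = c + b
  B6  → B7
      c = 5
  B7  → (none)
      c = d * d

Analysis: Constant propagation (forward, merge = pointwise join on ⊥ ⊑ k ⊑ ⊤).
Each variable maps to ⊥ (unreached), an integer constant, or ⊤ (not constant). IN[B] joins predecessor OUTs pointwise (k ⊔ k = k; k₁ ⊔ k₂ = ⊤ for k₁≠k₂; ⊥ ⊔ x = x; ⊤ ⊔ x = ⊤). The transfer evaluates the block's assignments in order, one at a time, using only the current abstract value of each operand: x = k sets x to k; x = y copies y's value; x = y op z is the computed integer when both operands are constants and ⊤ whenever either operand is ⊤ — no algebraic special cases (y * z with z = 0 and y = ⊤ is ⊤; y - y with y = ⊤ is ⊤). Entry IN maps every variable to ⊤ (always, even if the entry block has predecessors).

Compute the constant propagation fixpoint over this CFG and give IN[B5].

Answer: {a: 12, b: 2, c: 10, d: 12, e: 5, f: ⊤}

Trace:
Fixpoint table:
  B0: | IN=(all ⊤) | OUT={a:10, e:5; rest ⊤}
  B1: | IN={a:10, e:5; rest ⊤} | OUT={a:10, b:2, c:10, d:12, e:5; rest ⊤}
  B2: | IN={a:10, b:2, c:10, d:12, e:5; rest ⊤} | OUT={a:10, b:0, c:10, d:12, e:5; rest ⊤}
  B3: | IN={a:10, b:0, c:10, d:12, e:5; rest ⊤} | OUT={a:12, b:0, c:10, d:12, e:5; rest ⊤}
  B4: | IN={a:12, b:0, c:10, d:12, e:5; rest ⊤} | OUT={a:12, b:2, c:10, d:12, e:5; rest ⊤}
  B5: | IN={a:12, b:2, c:10, d:12, e:5; rest ⊤} | OUT={a:12, b:12, c:10, d:10, e:5; rest ⊤}
  B6: | IN={c:10, e:5; rest ⊤} | OUT={c:5, e:5; rest ⊤}
  B7: | IN={c:5, e:5; rest ⊤} | OUT={e:5; rest ⊤}

Merge at B5: IN[B5] = OUT[B4] = {a: 12, b: 2, c: 10, d: 12, e: 5, f: ⊤}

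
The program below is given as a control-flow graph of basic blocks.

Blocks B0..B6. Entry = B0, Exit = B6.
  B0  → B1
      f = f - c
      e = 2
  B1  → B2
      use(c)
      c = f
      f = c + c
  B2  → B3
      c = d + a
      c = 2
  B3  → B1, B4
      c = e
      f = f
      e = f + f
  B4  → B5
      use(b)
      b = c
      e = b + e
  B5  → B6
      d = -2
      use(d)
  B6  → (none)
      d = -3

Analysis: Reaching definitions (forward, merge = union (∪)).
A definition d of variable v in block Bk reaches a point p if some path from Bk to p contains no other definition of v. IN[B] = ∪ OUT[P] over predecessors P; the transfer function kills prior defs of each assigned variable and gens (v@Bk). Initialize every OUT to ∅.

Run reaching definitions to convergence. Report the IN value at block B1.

Per-block solution:
  B0:   IN={}   OUT={e@B0, f@B0}
  B1:   IN={c@B3, e@B0, e@B3, f@B0, f@B3}   OUT={c@B1, e@B0, e@B3, f@B1}
  B2:   IN={c@B1, e@B0, e@B3, f@B1}   OUT={c@B2, e@B0, e@B3, f@B1}
  B3:   IN={c@B2, e@B0, e@B3, f@B1}   OUT={c@B3, e@B3, f@B3}
  B4:   IN={c@B3, e@B3, f@B3}   OUT={b@B4, c@B3, e@B4, f@B3}
  B5:   IN={b@B4, c@B3, e@B4, f@B3}   OUT={b@B4, c@B3, d@B5, e@B4, f@B3}
  B6:   IN={b@B4, c@B3, d@B5, e@B4, f@B3}   OUT={b@B4, c@B3, d@B6, e@B4, f@B3}

Merge at B1: IN[B1] = OUT[B0] ⊔ OUT[B3] = {c@B3, e@B0, e@B3, f@B0, f@B3}

Answer: {c@B3, e@B0, e@B3, f@B0, f@B3}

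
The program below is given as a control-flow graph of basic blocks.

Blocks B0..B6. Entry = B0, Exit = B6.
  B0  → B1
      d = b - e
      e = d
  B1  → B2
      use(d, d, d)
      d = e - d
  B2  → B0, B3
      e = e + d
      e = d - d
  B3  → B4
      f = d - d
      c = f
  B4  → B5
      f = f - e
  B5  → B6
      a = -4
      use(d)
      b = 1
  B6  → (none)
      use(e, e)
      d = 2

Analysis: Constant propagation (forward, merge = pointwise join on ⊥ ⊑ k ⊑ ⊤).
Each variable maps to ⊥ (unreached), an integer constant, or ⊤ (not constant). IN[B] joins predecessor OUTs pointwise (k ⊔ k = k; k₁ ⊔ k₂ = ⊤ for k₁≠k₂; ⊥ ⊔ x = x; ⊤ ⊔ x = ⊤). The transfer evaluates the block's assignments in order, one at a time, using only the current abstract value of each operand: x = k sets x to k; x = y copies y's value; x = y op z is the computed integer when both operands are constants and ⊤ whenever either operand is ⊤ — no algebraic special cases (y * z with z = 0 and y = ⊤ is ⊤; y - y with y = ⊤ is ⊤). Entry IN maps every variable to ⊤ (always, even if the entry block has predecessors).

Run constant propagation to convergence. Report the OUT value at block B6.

Per-block solution:
  B0:   IN=(all ⊤)   OUT=(all ⊤)
  B1:   IN=(all ⊤)   OUT=(all ⊤)
  B2:   IN=(all ⊤)   OUT=(all ⊤)
  B3:   IN=(all ⊤)   OUT=(all ⊤)
  B4:   IN=(all ⊤)   OUT=(all ⊤)
  B5:   IN=(all ⊤)   OUT={a:-4, b:1; rest ⊤}
  B6:   IN={a:-4, b:1; rest ⊤}   OUT={a:-4, b:1, d:2; rest ⊤}

Merge at B6: IN[B6] = OUT[B5] = {a: -4, b: 1, c: ⊤, d: ⊤, e: ⊤, f: ⊤}
Applying B6's transfer function to that IN value gives OUT[B6] (row B6 above).

Answer: {a: -4, b: 1, c: ⊤, d: 2, e: ⊤, f: ⊤}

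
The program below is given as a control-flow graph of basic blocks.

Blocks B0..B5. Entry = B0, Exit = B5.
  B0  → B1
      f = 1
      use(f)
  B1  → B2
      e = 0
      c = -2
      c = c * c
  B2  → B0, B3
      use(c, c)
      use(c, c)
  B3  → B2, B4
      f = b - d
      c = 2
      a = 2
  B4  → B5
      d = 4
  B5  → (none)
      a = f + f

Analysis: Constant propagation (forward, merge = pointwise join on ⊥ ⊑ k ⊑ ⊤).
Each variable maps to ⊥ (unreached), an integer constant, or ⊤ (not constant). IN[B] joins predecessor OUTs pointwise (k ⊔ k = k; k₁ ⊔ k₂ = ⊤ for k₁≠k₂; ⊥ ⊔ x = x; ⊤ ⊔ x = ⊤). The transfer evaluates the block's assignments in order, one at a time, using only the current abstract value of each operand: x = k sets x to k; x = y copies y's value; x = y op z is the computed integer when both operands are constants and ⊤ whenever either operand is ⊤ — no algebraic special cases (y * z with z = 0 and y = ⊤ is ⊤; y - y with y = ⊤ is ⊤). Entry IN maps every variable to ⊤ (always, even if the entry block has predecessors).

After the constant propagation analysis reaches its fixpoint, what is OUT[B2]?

Answer: {a: ⊤, b: ⊤, c: ⊤, d: ⊤, e: 0, f: ⊤}

Derivation:
Per-block solution:
  B0:   IN=(all ⊤)   OUT={f:1; rest ⊤}
  B1:   IN={f:1; rest ⊤}   OUT={c:4, e:0, f:1; rest ⊤}
  B2:   IN={e:0; rest ⊤}   OUT={e:0; rest ⊤}
  B3:   IN={e:0; rest ⊤}   OUT={a:2, c:2, e:0; rest ⊤}
  B4:   IN={a:2, c:2, e:0; rest ⊤}   OUT={a:2, c:2, d:4, e:0; rest ⊤}
  B5:   IN={a:2, c:2, d:4, e:0; rest ⊤}   OUT={c:2, d:4, e:0; rest ⊤}

Merge at B2: IN[B2] = OUT[B1] ⊔ OUT[B3] = {a: ⊤, b: ⊤, c: ⊤, d: ⊤, e: 0, f: ⊤}
Applying B2's transfer function to that IN value gives OUT[B2] (row B2 above).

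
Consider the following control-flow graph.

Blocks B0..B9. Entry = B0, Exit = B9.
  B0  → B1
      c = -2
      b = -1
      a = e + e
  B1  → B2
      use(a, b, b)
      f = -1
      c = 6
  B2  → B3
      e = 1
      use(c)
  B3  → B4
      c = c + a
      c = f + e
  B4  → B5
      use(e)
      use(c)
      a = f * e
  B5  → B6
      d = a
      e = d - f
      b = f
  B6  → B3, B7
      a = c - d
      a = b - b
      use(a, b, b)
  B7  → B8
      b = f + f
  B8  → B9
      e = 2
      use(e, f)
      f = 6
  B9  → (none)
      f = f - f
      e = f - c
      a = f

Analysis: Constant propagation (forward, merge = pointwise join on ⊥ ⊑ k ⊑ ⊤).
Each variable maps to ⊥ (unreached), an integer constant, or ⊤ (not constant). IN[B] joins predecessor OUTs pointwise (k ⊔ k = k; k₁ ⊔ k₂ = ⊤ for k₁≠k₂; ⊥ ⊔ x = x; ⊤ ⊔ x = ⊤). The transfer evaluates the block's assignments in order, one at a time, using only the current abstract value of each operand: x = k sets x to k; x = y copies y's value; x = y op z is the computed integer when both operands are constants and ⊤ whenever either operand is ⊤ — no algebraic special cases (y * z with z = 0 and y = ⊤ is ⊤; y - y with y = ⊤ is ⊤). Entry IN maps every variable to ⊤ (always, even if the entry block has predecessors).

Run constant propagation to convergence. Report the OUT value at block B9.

Fixpoint table:
  B0: | IN=(all ⊤) | OUT={b:-1, c:-2; rest ⊤}
  B1: | IN={b:-1, c:-2; rest ⊤} | OUT={b:-1, c:6, f:-1; rest ⊤}
  B2: | IN={b:-1, c:6, f:-1; rest ⊤} | OUT={b:-1, c:6, e:1, f:-1; rest ⊤}
  B3: | IN={b:-1, f:-1; rest ⊤} | OUT={b:-1, f:-1; rest ⊤}
  B4: | IN={b:-1, f:-1; rest ⊤} | OUT={b:-1, f:-1; rest ⊤}
  B5: | IN={b:-1, f:-1; rest ⊤} | OUT={b:-1, f:-1; rest ⊤}
  B6: | IN={b:-1, f:-1; rest ⊤} | OUT={a:0, b:-1, f:-1; rest ⊤}
  B7: | IN={a:0, b:-1, f:-1; rest ⊤} | OUT={a:0, b:-2, f:-1; rest ⊤}
  B8: | IN={a:0, b:-2, f:-1; rest ⊤} | OUT={a:0, b:-2, e:2, f:6; rest ⊤}
  B9: | IN={a:0, b:-2, e:2, f:6; rest ⊤} | OUT={a:0, b:-2, f:0; rest ⊤}

Merge at B9: IN[B9] = OUT[B8] = {a: 0, b: -2, c: ⊤, d: ⊤, e: 2, f: 6}
Applying B9's transfer function to that IN value gives OUT[B9] (row B9 above).

Answer: {a: 0, b: -2, c: ⊤, d: ⊤, e: ⊤, f: 0}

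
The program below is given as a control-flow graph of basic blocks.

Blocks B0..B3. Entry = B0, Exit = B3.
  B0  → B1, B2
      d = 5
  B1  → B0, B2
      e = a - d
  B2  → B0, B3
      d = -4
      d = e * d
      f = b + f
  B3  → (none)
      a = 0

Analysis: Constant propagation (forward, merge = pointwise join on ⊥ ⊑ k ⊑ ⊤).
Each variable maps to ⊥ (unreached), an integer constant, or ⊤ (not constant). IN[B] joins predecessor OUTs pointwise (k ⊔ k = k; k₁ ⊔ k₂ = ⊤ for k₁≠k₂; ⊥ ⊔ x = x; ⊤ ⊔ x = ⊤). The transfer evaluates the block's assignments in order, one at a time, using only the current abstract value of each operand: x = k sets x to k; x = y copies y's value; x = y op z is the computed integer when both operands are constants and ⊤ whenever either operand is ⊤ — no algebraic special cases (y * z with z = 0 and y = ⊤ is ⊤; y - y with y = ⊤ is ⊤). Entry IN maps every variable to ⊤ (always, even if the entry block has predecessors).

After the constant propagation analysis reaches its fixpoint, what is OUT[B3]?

Answer: {a: 0, b: ⊤, c: ⊤, d: ⊤, e: ⊤, f: ⊤}

Derivation:
Per-block solution:
  B0: | IN=(all ⊤) | OUT={d:5; rest ⊤}
  B1: | IN={d:5; rest ⊤} | OUT={d:5; rest ⊤}
  B2: | IN={d:5; rest ⊤} | OUT=(all ⊤)
  B3: | IN=(all ⊤) | OUT={a:0; rest ⊤}

Merge at B3: IN[B3] = OUT[B2] = {a: ⊤, b: ⊤, c: ⊤, d: ⊤, e: ⊤, f: ⊤}
Applying B3's transfer function to that IN value gives OUT[B3] (row B3 above).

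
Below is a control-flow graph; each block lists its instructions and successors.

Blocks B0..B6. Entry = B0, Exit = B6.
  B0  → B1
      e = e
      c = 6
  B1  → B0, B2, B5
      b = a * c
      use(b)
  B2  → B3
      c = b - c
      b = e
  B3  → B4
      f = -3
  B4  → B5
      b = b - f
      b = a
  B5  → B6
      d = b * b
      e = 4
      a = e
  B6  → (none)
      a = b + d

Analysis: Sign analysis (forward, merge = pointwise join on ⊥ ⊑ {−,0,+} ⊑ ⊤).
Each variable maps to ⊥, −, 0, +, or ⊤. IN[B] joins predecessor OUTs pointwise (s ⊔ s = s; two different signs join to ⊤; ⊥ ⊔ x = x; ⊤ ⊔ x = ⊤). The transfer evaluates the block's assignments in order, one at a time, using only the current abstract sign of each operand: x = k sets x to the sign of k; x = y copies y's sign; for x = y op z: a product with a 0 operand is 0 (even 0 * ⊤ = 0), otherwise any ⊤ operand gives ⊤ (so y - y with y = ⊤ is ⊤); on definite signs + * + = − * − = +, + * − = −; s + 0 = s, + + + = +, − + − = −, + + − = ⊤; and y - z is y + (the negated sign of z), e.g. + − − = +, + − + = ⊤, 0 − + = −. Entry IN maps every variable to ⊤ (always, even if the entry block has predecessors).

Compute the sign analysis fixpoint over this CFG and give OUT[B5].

Answer: {a: +, b: ⊤, c: ⊤, d: ⊤, e: +, f: ⊤}

Derivation:
Fixpoint table:
  B0: | IN=(all ⊤) | OUT={c:+; rest ⊤}
  B1: | IN={c:+; rest ⊤} | OUT={c:+; rest ⊤}
  B2: | IN={c:+; rest ⊤} | OUT=(all ⊤)
  B3: | IN=(all ⊤) | OUT={f:-; rest ⊤}
  B4: | IN={f:-; rest ⊤} | OUT={f:-; rest ⊤}
  B5: | IN=(all ⊤) | OUT={a:+, e:+; rest ⊤}
  B6: | IN={a:+, e:+; rest ⊤} | OUT={e:+; rest ⊤}

Merge at B5: IN[B5] = OUT[B1] ⊔ OUT[B4] = {a: ⊤, b: ⊤, c: ⊤, d: ⊤, e: ⊤, f: ⊤}
Applying B5's transfer function to that IN value gives OUT[B5] (row B5 above).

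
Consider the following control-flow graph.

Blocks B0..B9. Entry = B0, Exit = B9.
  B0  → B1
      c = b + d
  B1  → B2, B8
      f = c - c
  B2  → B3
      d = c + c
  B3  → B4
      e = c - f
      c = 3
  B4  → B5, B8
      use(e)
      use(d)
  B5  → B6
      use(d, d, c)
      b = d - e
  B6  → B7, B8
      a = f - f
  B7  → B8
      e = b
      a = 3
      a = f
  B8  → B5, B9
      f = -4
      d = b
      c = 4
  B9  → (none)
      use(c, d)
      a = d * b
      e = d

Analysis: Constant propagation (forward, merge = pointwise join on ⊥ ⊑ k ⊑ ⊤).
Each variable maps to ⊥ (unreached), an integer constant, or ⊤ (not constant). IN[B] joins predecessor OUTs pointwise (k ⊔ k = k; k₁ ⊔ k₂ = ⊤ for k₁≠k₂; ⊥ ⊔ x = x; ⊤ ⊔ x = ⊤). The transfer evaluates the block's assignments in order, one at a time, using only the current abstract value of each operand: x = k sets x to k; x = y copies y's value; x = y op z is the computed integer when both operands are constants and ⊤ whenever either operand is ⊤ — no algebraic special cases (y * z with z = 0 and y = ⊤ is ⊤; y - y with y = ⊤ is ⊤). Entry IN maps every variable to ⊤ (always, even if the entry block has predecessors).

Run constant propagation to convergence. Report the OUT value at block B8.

Answer: {a: ⊤, b: ⊤, c: 4, d: ⊤, e: ⊤, f: -4}

Trace:
Fixpoint table:
  B0:  IN=(all ⊤)  OUT=(all ⊤)
  B1:  IN=(all ⊤)  OUT=(all ⊤)
  B2:  IN=(all ⊤)  OUT=(all ⊤)
  B3:  IN=(all ⊤)  OUT={c:3; rest ⊤}
  B4:  IN={c:3; rest ⊤}  OUT={c:3; rest ⊤}
  B5:  IN=(all ⊤)  OUT=(all ⊤)
  B6:  IN=(all ⊤)  OUT=(all ⊤)
  B7:  IN=(all ⊤)  OUT=(all ⊤)
  B8:  IN=(all ⊤)  OUT={c:4, f:-4; rest ⊤}
  B9:  IN={c:4, f:-4; rest ⊤}  OUT={c:4, f:-4; rest ⊤}

Merge at B8: IN[B8] = OUT[B1] ⊔ OUT[B4] ⊔ OUT[B6] ⊔ OUT[B7] = {a: ⊤, b: ⊤, c: ⊤, d: ⊤, e: ⊤, f: ⊤}
Applying B8's transfer function to that IN value gives OUT[B8] (row B8 above).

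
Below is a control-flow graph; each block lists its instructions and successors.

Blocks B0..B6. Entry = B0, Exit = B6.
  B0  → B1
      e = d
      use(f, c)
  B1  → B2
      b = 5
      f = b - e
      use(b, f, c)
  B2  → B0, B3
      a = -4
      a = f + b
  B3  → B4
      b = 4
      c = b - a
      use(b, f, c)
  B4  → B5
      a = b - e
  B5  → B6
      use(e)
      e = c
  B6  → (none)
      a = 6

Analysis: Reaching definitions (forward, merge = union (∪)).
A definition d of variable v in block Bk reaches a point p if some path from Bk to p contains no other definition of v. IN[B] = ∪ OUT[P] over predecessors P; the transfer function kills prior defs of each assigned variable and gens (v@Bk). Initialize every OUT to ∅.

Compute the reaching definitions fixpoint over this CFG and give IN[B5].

Answer: {a@B4, b@B3, c@B3, e@B0, f@B1}

Trace:
Fixpoint table:
  B0: | IN={a@B2, b@B1, e@B0, f@B1} | OUT={a@B2, b@B1, e@B0, f@B1}
  B1: | IN={a@B2, b@B1, e@B0, f@B1} | OUT={a@B2, b@B1, e@B0, f@B1}
  B2: | IN={a@B2, b@B1, e@B0, f@B1} | OUT={a@B2, b@B1, e@B0, f@B1}
  B3: | IN={a@B2, b@B1, e@B0, f@B1} | OUT={a@B2, b@B3, c@B3, e@B0, f@B1}
  B4: | IN={a@B2, b@B3, c@B3, e@B0, f@B1} | OUT={a@B4, b@B3, c@B3, e@B0, f@B1}
  B5: | IN={a@B4, b@B3, c@B3, e@B0, f@B1} | OUT={a@B4, b@B3, c@B3, e@B5, f@B1}
  B6: | IN={a@B4, b@B3, c@B3, e@B5, f@B1} | OUT={a@B6, b@B3, c@B3, e@B5, f@B1}

Merge at B5: IN[B5] = OUT[B4] = {a@B4, b@B3, c@B3, e@B0, f@B1}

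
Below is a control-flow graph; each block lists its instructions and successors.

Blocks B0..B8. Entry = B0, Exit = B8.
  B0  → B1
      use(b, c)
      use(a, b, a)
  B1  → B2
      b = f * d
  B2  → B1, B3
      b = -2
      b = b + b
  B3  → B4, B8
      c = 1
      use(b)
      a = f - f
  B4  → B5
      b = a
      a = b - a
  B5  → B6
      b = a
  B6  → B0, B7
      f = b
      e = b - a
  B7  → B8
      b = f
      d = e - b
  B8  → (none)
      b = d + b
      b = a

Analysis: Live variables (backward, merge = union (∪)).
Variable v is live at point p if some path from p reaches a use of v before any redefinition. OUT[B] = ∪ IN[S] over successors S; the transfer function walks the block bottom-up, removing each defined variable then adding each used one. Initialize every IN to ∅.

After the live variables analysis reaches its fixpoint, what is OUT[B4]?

Answer: {a, c, d}

Working:
Fixpoint table:
  B0:  IN={a, b, c, d, f}  OUT={d, f}
  B1:  IN={d, f}  OUT={d, f}
  B2:  IN={d, f}  OUT={b, d, f}
  B3:  IN={b, d, f}  OUT={a, b, c, d}
  B4:  IN={a, c, d}  OUT={a, c, d}
  B5:  IN={a, c, d}  OUT={a, b, c, d}
  B6:  IN={a, b, c, d}  OUT={a, b, c, d, e, f}
  B7:  IN={a, e, f}  OUT={a, b, d}
  B8:  IN={a, b, d}  OUT={}

Merge at B4: OUT[B4] = IN[B5] = {a, c, d}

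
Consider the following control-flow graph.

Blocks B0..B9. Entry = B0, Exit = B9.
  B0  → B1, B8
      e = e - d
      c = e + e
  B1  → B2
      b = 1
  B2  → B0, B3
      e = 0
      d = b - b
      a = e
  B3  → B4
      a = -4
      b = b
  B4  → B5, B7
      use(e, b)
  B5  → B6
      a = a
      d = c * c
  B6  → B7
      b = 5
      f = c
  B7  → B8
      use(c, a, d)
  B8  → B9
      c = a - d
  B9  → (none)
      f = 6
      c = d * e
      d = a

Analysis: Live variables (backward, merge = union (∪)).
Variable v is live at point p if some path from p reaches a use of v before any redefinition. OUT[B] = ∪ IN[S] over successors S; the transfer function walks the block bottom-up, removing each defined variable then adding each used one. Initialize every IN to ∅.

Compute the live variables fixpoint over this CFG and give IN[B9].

Answer: {a, d, e}

Trace:
Per-block solution:
  B0:  IN={a, d, e}  OUT={a, c, d, e}
  B1:  IN={c}  OUT={b, c}
  B2:  IN={b, c}  OUT={a, b, c, d, e}
  B3:  IN={b, c, d, e}  OUT={a, b, c, d, e}
  B4:  IN={a, b, c, d, e}  OUT={a, c, d, e}
  B5:  IN={a, c, e}  OUT={a, c, d, e}
  B6:  IN={a, c, d, e}  OUT={a, c, d, e}
  B7:  IN={a, c, d, e}  OUT={a, d, e}
  B8:  IN={a, d, e}  OUT={a, d, e}
  B9:  IN={a, d, e}  OUT={}

B9 is the boundary node: OUT[B9] = {}
Applying B9's transfer function to that OUT value gives IN[B9] (row B9 above).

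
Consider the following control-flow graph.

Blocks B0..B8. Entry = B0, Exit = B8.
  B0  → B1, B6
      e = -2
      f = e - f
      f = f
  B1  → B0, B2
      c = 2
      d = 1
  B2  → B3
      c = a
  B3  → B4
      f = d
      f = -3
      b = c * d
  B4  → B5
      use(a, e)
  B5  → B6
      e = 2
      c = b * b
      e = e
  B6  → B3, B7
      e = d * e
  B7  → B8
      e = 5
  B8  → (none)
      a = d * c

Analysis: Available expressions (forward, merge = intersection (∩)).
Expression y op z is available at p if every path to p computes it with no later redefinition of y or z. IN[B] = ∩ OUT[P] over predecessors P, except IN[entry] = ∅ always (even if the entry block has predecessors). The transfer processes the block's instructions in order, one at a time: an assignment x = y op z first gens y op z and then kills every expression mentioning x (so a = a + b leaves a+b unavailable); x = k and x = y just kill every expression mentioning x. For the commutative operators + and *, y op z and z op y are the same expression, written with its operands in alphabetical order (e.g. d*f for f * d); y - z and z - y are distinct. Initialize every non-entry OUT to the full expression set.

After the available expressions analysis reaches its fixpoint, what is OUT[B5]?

Per-block solution:
  B0:   IN={}   OUT={}
  B1:   IN={}   OUT={}
  B2:   IN={}   OUT={}
  B3:   IN={}   OUT={c*d}
  B4:   IN={c*d}   OUT={c*d}
  B5:   IN={c*d}   OUT={b*b}
  B6:   IN={}   OUT={}
  B7:   IN={}   OUT={}
  B8:   IN={}   OUT={c*d}

Merge at B5: IN[B5] = OUT[B4] = {c*d}
Applying B5's transfer function to that IN value gives OUT[B5] (row B5 above).

Answer: {b*b}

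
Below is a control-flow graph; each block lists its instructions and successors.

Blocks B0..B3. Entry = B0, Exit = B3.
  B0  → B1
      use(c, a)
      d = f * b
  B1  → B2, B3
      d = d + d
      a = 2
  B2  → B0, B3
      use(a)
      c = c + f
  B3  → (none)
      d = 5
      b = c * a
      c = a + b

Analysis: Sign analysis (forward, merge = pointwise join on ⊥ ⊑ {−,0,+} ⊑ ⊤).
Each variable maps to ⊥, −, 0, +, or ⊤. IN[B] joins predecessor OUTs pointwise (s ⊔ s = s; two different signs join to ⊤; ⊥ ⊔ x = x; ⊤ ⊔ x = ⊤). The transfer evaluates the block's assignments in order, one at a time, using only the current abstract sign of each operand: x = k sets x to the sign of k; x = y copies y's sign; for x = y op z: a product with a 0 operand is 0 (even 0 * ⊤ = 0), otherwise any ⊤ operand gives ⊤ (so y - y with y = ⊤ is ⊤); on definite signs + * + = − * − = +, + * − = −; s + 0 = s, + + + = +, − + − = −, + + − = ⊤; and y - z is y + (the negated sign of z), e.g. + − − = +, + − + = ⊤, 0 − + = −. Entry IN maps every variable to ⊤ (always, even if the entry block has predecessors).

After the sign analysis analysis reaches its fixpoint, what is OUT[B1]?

Per-block solution:
  B0: | IN=(all ⊤) | OUT=(all ⊤)
  B1: | IN=(all ⊤) | OUT={a:+; rest ⊤}
  B2: | IN={a:+; rest ⊤} | OUT={a:+; rest ⊤}
  B3: | IN={a:+; rest ⊤} | OUT={a:+, d:+; rest ⊤}

Merge at B1: IN[B1] = OUT[B0] = {a: ⊤, b: ⊤, c: ⊤, d: ⊤, e: ⊤, f: ⊤}
Applying B1's transfer function to that IN value gives OUT[B1] (row B1 above).

Answer: {a: +, b: ⊤, c: ⊤, d: ⊤, e: ⊤, f: ⊤}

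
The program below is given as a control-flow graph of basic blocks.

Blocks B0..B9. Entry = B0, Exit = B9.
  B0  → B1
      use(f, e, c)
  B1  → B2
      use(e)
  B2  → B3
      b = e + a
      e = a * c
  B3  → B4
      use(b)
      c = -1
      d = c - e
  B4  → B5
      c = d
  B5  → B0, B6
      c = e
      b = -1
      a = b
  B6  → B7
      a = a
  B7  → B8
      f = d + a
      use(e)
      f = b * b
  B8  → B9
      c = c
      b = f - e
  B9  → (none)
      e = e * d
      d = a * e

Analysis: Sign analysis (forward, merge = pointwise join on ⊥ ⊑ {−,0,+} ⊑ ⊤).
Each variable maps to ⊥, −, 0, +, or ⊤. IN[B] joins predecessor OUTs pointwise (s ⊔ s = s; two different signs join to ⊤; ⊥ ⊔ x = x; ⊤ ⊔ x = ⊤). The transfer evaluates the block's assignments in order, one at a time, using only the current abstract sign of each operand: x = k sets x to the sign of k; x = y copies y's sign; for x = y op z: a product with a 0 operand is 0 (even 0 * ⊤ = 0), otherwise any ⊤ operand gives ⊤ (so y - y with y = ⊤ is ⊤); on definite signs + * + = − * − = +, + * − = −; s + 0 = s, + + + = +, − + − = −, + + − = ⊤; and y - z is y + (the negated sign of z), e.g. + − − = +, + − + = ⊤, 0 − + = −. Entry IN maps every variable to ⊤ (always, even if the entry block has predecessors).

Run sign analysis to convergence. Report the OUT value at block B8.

Per-block solution:
  B0: | IN=(all ⊤) | OUT=(all ⊤)
  B1: | IN=(all ⊤) | OUT=(all ⊤)
  B2: | IN=(all ⊤) | OUT=(all ⊤)
  B3: | IN=(all ⊤) | OUT={c:-; rest ⊤}
  B4: | IN={c:-; rest ⊤} | OUT=(all ⊤)
  B5: | IN=(all ⊤) | OUT={a:-, b:-; rest ⊤}
  B6: | IN={a:-, b:-; rest ⊤} | OUT={a:-, b:-; rest ⊤}
  B7: | IN={a:-, b:-; rest ⊤} | OUT={a:-, b:-, f:+; rest ⊤}
  B8: | IN={a:-, b:-, f:+; rest ⊤} | OUT={a:-, f:+; rest ⊤}
  B9: | IN={a:-, f:+; rest ⊤} | OUT={a:-, f:+; rest ⊤}

Merge at B8: IN[B8] = OUT[B7] = {a: -, b: -, c: ⊤, d: ⊤, e: ⊤, f: +}
Applying B8's transfer function to that IN value gives OUT[B8] (row B8 above).

Answer: {a: -, b: ⊤, c: ⊤, d: ⊤, e: ⊤, f: +}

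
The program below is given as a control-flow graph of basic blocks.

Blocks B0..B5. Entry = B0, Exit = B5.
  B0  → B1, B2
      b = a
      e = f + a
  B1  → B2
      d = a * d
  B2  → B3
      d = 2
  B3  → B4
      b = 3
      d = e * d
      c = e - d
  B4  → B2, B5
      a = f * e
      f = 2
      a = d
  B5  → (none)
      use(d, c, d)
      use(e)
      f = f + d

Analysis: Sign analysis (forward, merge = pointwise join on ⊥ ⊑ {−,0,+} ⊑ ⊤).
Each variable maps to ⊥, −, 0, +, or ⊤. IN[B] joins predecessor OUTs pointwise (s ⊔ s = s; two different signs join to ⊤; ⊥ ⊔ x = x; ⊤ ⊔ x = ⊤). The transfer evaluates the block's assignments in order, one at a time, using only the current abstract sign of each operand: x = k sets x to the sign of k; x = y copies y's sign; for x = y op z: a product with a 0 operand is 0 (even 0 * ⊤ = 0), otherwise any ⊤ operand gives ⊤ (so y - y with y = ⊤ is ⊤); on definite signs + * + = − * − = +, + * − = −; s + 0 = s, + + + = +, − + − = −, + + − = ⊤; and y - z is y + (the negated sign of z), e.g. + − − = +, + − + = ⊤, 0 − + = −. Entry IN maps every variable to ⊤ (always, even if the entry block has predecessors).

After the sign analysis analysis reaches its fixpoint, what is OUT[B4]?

Per-block solution:
  B0:   IN=(all ⊤)   OUT=(all ⊤)
  B1:   IN=(all ⊤)   OUT=(all ⊤)
  B2:   IN=(all ⊤)   OUT={d:+; rest ⊤}
  B3:   IN={d:+; rest ⊤}   OUT={b:+; rest ⊤}
  B4:   IN={b:+; rest ⊤}   OUT={b:+, f:+; rest ⊤}
  B5:   IN={b:+, f:+; rest ⊤}   OUT={b:+; rest ⊤}

Merge at B4: IN[B4] = OUT[B3] = {a: ⊤, b: +, c: ⊤, d: ⊤, e: ⊤, f: ⊤}
Applying B4's transfer function to that IN value gives OUT[B4] (row B4 above).

Answer: {a: ⊤, b: +, c: ⊤, d: ⊤, e: ⊤, f: +}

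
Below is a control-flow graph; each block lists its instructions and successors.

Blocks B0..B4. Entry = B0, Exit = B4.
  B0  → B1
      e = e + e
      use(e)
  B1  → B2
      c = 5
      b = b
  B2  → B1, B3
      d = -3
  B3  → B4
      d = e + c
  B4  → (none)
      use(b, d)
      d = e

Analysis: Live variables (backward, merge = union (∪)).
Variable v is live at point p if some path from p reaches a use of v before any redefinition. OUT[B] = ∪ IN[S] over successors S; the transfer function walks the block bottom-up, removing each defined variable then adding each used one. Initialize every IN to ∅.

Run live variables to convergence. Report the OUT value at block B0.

Answer: {b, e}

Derivation:
Converged values:
  B0:  IN={b, e}  OUT={b, e}
  B1:  IN={b, e}  OUT={b, c, e}
  B2:  IN={b, c, e}  OUT={b, c, e}
  B3:  IN={b, c, e}  OUT={b, d, e}
  B4:  IN={b, d, e}  OUT={}

Merge at B0: OUT[B0] = IN[B1] = {b, e}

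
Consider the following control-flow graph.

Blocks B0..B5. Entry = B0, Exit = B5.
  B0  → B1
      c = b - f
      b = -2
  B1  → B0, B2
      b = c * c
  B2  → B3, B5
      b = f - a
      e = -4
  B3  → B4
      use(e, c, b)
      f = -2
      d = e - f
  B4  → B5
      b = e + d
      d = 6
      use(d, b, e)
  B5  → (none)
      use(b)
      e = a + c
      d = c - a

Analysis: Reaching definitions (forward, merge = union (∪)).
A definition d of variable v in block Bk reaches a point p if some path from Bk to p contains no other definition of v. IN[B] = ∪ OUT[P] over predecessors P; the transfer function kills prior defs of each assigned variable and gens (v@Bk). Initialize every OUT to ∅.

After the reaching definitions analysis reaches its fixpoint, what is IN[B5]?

Answer: {b@B2, b@B4, c@B0, d@B4, e@B2, f@B3}

Working:
Converged values:
  B0:  IN={b@B1, c@B0}  OUT={b@B0, c@B0}
  B1:  IN={b@B0, c@B0}  OUT={b@B1, c@B0}
  B2:  IN={b@B1, c@B0}  OUT={b@B2, c@B0, e@B2}
  B3:  IN={b@B2, c@B0, e@B2}  OUT={b@B2, c@B0, d@B3, e@B2, f@B3}
  B4:  IN={b@B2, c@B0, d@B3, e@B2, f@B3}  OUT={b@B4, c@B0, d@B4, e@B2, f@B3}
  B5:  IN={b@B2, b@B4, c@B0, d@B4, e@B2, f@B3}  OUT={b@B2, b@B4, c@B0, d@B5, e@B5, f@B3}

Merge at B5: IN[B5] = OUT[B2] ⊔ OUT[B4] = {b@B2, b@B4, c@B0, d@B4, e@B2, f@B3}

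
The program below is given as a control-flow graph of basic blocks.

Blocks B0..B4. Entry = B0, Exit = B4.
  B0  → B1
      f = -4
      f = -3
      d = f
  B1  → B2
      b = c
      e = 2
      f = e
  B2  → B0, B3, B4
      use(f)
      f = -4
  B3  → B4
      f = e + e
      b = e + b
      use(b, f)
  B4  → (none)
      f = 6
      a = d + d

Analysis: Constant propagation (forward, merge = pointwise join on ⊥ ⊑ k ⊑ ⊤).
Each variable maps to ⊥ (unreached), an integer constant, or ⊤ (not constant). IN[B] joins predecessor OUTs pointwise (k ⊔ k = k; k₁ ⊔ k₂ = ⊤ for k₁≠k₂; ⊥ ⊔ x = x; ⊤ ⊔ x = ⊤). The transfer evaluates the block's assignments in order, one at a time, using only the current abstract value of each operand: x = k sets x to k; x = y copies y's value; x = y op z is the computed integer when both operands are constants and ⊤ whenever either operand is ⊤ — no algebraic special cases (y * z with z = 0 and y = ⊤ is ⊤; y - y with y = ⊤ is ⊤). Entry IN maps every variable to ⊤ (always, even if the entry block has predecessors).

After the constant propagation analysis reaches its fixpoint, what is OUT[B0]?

Answer: {a: ⊤, b: ⊤, c: ⊤, d: -3, e: ⊤, f: -3}

Working:
Fixpoint table:
  B0: | IN=(all ⊤) | OUT={d:-3, f:-3; rest ⊤}
  B1: | IN={d:-3, f:-3; rest ⊤} | OUT={d:-3, e:2, f:2; rest ⊤}
  B2: | IN={d:-3, e:2, f:2; rest ⊤} | OUT={d:-3, e:2, f:-4; rest ⊤}
  B3: | IN={d:-3, e:2, f:-4; rest ⊤} | OUT={d:-3, e:2, f:4; rest ⊤}
  B4: | IN={d:-3, e:2; rest ⊤} | OUT={a:-6, d:-3, e:2, f:6; rest ⊤}

Merge at B0 (entry node, so the boundary value (all ⊤) is joined with the incoming edge(s)): IN[B0] = (all ⊤) ⊔ OUT[B2] = {a: ⊤, b: ⊤, c: ⊤, d: ⊤, e: ⊤, f: ⊤}
Applying B0's transfer function to that IN value gives OUT[B0] (row B0 above).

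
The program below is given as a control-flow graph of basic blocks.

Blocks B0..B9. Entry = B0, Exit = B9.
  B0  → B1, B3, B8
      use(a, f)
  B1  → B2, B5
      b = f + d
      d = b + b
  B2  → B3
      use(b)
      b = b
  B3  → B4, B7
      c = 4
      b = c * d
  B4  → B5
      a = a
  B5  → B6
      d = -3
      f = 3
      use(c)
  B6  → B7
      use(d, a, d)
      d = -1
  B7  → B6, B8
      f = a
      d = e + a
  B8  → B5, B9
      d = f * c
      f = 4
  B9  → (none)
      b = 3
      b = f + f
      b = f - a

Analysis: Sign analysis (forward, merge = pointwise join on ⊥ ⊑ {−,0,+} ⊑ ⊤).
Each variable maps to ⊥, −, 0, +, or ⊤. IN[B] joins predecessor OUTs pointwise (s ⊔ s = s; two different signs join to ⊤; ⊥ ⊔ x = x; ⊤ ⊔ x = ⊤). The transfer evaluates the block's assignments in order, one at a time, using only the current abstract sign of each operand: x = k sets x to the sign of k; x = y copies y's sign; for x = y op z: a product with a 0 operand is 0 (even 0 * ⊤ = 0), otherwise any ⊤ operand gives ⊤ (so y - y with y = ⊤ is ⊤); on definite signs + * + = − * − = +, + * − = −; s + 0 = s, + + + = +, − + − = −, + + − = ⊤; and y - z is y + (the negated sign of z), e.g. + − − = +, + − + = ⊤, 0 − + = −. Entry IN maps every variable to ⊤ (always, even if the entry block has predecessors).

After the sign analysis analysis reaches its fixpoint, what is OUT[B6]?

Fixpoint table:
  B0:   IN=(all ⊤)   OUT=(all ⊤)
  B1:   IN=(all ⊤)   OUT=(all ⊤)
  B2:   IN=(all ⊤)   OUT=(all ⊤)
  B3:   IN=(all ⊤)   OUT={c:+; rest ⊤}
  B4:   IN={c:+; rest ⊤}   OUT={c:+; rest ⊤}
  B5:   IN=(all ⊤)   OUT={d:-, f:+; rest ⊤}
  B6:   IN=(all ⊤)   OUT={d:-; rest ⊤}
  B7:   IN=(all ⊤)   OUT=(all ⊤)
  B8:   IN=(all ⊤)   OUT={f:+; rest ⊤}
  B9:   IN={f:+; rest ⊤}   OUT={f:+; rest ⊤}

Merge at B6: IN[B6] = OUT[B5] ⊔ OUT[B7] = {a: ⊤, b: ⊤, c: ⊤, d: ⊤, e: ⊤, f: ⊤}
Applying B6's transfer function to that IN value gives OUT[B6] (row B6 above).

Answer: {a: ⊤, b: ⊤, c: ⊤, d: -, e: ⊤, f: ⊤}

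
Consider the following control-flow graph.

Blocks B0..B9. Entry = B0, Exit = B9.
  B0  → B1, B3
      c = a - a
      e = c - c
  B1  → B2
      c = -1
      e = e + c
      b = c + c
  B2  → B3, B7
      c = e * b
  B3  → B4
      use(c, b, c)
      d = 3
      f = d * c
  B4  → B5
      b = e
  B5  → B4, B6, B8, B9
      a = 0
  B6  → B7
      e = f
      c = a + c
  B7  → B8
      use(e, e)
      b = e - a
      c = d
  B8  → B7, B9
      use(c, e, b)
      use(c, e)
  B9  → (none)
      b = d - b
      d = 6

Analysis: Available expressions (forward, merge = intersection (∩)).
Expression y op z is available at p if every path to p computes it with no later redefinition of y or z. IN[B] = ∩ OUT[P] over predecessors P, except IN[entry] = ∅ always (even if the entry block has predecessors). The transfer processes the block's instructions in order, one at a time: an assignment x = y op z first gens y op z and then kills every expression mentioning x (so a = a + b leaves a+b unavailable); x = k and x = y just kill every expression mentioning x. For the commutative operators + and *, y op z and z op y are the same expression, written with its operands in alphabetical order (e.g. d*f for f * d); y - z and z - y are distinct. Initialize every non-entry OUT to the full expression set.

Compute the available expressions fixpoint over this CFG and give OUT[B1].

Answer: {a-a, c+c}

Derivation:
Per-block solution:
  B0: | IN={} | OUT={a-a, c-c}
  B1: | IN={a-a, c-c} | OUT={a-a, c+c}
  B2: | IN={a-a, c+c} | OUT={a-a, b*e}
  B3: | IN={a-a} | OUT={a-a, c*d}
  B4: | IN={c*d} | OUT={c*d}
  B5: | IN={c*d} | OUT={c*d}
  B6: | IN={c*d} | OUT={}
  B7: | IN={} | OUT={e-a}
  B8: | IN={} | OUT={}
  B9: | IN={} | OUT={}

Merge at B1: IN[B1] = OUT[B0] = {a-a, c-c}
Applying B1's transfer function to that IN value gives OUT[B1] (row B1 above).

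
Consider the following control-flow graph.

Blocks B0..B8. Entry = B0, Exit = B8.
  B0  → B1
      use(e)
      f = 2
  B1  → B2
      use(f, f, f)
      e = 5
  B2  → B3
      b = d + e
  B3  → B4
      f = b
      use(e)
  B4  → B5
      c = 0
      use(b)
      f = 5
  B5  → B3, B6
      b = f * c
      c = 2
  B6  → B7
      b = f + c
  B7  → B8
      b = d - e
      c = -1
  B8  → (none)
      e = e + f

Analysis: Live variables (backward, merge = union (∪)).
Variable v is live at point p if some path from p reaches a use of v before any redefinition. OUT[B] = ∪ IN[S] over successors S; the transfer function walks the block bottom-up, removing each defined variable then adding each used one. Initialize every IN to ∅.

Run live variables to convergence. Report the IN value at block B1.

Per-block solution:
  B0: | IN={d, e} | OUT={d, f}
  B1: | IN={d, f} | OUT={d, e}
  B2: | IN={d, e} | OUT={b, d, e}
  B3: | IN={b, d, e} | OUT={b, d, e}
  B4: | IN={b, d, e} | OUT={c, d, e, f}
  B5: | IN={c, d, e, f} | OUT={b, c, d, e, f}
  B6: | IN={c, d, e, f} | OUT={d, e, f}
  B7: | IN={d, e, f} | OUT={e, f}
  B8: | IN={e, f} | OUT={}

Merge at B1: OUT[B1] = IN[B2] = {d, e}
Applying B1's transfer function to that OUT value gives IN[B1] (row B1 above).

Answer: {d, f}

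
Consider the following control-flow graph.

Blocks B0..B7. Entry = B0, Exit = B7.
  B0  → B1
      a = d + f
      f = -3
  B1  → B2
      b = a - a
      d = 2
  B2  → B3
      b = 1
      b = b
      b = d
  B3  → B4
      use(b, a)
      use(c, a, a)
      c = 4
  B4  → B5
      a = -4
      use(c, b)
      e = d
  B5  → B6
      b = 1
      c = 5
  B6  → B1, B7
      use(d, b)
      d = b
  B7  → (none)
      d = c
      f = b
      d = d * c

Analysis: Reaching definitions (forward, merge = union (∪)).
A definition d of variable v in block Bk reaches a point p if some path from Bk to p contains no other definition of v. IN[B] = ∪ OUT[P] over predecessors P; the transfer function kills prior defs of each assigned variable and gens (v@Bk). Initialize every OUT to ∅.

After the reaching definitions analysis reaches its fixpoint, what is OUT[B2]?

Per-block solution:
  B0:  IN={}  OUT={a@B0, f@B0}
  B1:  IN={a@B0, a@B4, b@B5, c@B5, d@B6, e@B4, f@B0}  OUT={a@B0, a@B4, b@B1, c@B5, d@B1, e@B4, f@B0}
  B2:  IN={a@B0, a@B4, b@B1, c@B5, d@B1, e@B4, f@B0}  OUT={a@B0, a@B4, b@B2, c@B5, d@B1, e@B4, f@B0}
  B3:  IN={a@B0, a@B4, b@B2, c@B5, d@B1, e@B4, f@B0}  OUT={a@B0, a@B4, b@B2, c@B3, d@B1, e@B4, f@B0}
  B4:  IN={a@B0, a@B4, b@B2, c@B3, d@B1, e@B4, f@B0}  OUT={a@B4, b@B2, c@B3, d@B1, e@B4, f@B0}
  B5:  IN={a@B4, b@B2, c@B3, d@B1, e@B4, f@B0}  OUT={a@B4, b@B5, c@B5, d@B1, e@B4, f@B0}
  B6:  IN={a@B4, b@B5, c@B5, d@B1, e@B4, f@B0}  OUT={a@B4, b@B5, c@B5, d@B6, e@B4, f@B0}
  B7:  IN={a@B4, b@B5, c@B5, d@B6, e@B4, f@B0}  OUT={a@B4, b@B5, c@B5, d@B7, e@B4, f@B7}

Merge at B2: IN[B2] = OUT[B1] = {a@B0, a@B4, b@B1, c@B5, d@B1, e@B4, f@B0}
Applying B2's transfer function to that IN value gives OUT[B2] (row B2 above).

Answer: {a@B0, a@B4, b@B2, c@B5, d@B1, e@B4, f@B0}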